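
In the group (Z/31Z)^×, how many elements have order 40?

φ(31) = 31 − 1 = 30 = 2 · 3 · 5.
In a cyclic group of order 30, there are φ(d) elements of order d for each divisor d of 30, and zero for non-divisors.
40 does not divide 30, so no element of (Z/31Z)^× has order 40.

0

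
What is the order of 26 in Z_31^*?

Since 26 ∈ (Z/31Z)^×, its order divides φ(31) = 31 − 1 = 30 = 2 · 3 · 5.
Divisors of 30: 1, 2, 3, 5, 6, 10, 15, 30.
Evaluate successive powers at the divisors of 30:
26^1 ≡ 26 (mod 31)
26^2 ≡ 25 (mod 31)
26^3 ≡ 30 (mod 31)
26^5 ≡ 6 (mod 31)
26^6 ≡ 1 (mod 31) ✓
So ord_31(26) = 6.

6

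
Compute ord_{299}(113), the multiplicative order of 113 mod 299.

66

ord(113) | φ(299) = φ(13·23) = (13−1)·(23−1) = 12·22 = 264 = 2^3 · 3 · 11.
Divisors of 264: 1, 2, 3, 4, 6, 8, 11, 12, 22, 24, 33, 44, 66, 88, 132, 264.
Evaluate successive powers at the divisors of 264:
113^1 ≡ 113 (mod 299)
113^2 ≡ 211 (mod 299)
113^3 ≡ 222 (mod 299)
113^4 ≡ 269 (mod 299)
113^6 ≡ 248 (mod 299)
113^8 ≡ 3 (mod 299)
113^11 ≡ 68 (mod 299)
113^12 ≡ 209 (mod 299)
113^22 ≡ 139 (mod 299)
113^24 ≡ 27 (mod 299)
113^33 ≡ 183 (mod 299)
113^44 ≡ 185 (mod 299)
113^66 ≡ 1 (mod 299) ✓
So ord_299(113) = 66.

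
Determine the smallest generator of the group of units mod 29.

φ(29) = 29 − 1 = 28 = 2^2 · 7.
g is a primitive root iff g^(28/q) ≢ 1 (mod 29) for each prime q ∈ {2, 7}.
g = 2: 2^14 ≡ 28; 2^4 ≡ 16 — none is 1, so 2 is a primitive root.
So 2 is the smallest generator of (Z/29Z)^×.

2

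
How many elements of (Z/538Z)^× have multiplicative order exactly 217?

0

φ(538) = φ(2)·φ(269) = 1·268 = 268 = 2^2 · 67.
(Z/538Z)^× is cyclic (|G| = 268); a cyclic group of order m has exactly φ(d) elements of each order d | m, and none otherwise.
Since 217 ∤ 268, the count is 0.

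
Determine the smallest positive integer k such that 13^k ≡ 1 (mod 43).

The order of 13 must divide φ(43) = 43 − 1 = 42 = 2 · 3 · 7.
Divisors of 42: 1, 2, 3, 6, 7, 14, 21, 42.
Check 13^d mod 43 for each divisor in increasing order:
13^1 ≡ 13 (mod 43)
13^2 ≡ 40 (mod 43)
13^3 ≡ 4 (mod 43)
13^6 ≡ 16 (mod 43)
13^7 ≡ 36 (mod 43)
13^14 ≡ 6 (mod 43)
13^21 ≡ 1 (mod 43) ✓
Therefore the multiplicative order of 13 modulo 43 is 21.

21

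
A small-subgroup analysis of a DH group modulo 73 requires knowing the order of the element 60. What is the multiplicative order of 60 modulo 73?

72

Since 60 ∈ (Z/73Z)^×, its order divides φ(73) = 73 − 1 = 72 = 2^3 · 3^2.
Divisors of 72: 1, 2, 3, 4, 6, 8, 9, 12, 18, 24, 36, 72.
Check 60^d mod 73 for each divisor in increasing order:
60^1 ≡ 60 (mod 73)
60^2 ≡ 23 (mod 73)
60^3 ≡ 66 (mod 73)
60^4 ≡ 18 (mod 73)
60^6 ≡ 49 (mod 73)
60^8 ≡ 32 (mod 73)
60^9 ≡ 22 (mod 73)
60^12 ≡ 65 (mod 73)
60^18 ≡ 46 (mod 73)
60^24 ≡ 64 (mod 73)
60^36 ≡ 72 (mod 73)
60^72 ≡ 1 (mod 73) ✓
Therefore the multiplicative order of 60 modulo 73 is 72.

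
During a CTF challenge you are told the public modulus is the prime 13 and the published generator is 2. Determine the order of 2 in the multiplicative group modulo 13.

ord(2) | φ(13) = 13 − 1 = 12 = 2^2 · 3.
Divisors of 12: 1, 2, 3, 4, 6, 12.
Evaluate successive powers at the divisors of 12:
2^1 ≡ 2 (mod 13)
2^2 ≡ 4 (mod 13)
2^3 ≡ 8 (mod 13)
2^4 ≡ 3 (mod 13)
2^6 ≡ 12 (mod 13)
2^12 ≡ 1 (mod 13) ✓
The smallest such exponent is 12, so the order of 2 is 12.

12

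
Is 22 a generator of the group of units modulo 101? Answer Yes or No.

No

φ(101) = 101 − 1 = 100 = 2^2 · 5^2.
It suffices to check that the order of 22 is not a proper divisor of 100: compute 22^(100/q) for q ∈ {2, 5}.
22^50 ≡ 1 (mod 101)  [q = 2: ≡ 1 ✗]
22^20 ≡ 84 (mod 101)  [q = 5: ≢ 1 ✓]
Since 22^50 ≡ 1, the order of 22 divides 50 < 100, so 22 is not a primitive root.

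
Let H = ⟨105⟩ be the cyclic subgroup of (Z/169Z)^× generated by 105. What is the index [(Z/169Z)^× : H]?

Since 105 ∈ (Z/169Z)^×, its order divides φ(169) = φ(13^2) = 13·(13−1) = 156 = 2^2 · 3 · 13.
Divisors of 156: 1, 2, 3, 4, 6, 12, 13, 26, 39, 52, 78, 156.
Evaluate successive powers at the divisors of 156:
105^1 ≡ 105 (mod 169)
105^2 ≡ 40 (mod 169)
105^3 ≡ 144 (mod 169)
105^4 ≡ 79 (mod 169)
105^6 ≡ 118 (mod 169)
105^12 ≡ 66 (mod 169)
105^13 ≡ 1 (mod 169) ✓
So ord_169(105) = 13, hence |⟨105⟩| = 13.
Index = |(Z/169Z)^×| / |⟨105⟩| = 156 / 13 = 12.

12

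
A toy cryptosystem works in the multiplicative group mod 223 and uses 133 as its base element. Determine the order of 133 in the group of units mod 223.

The order of 133 must divide φ(223) = 223 − 1 = 222 = 2 · 3 · 37.
Divisors of 222: 1, 2, 3, 6, 37, 74, 111, 222.
Compute 133^d (mod 223) for the divisors d until we hit 1:
133^1 ≡ 133 (mod 223)
133^2 ≡ 72 (mod 223)
133^3 ≡ 210 (mod 223)
133^6 ≡ 169 (mod 223)
133^37 ≡ 39 (mod 223)
133^74 ≡ 183 (mod 223)
133^111 ≡ 1 (mod 223) ✓
So ord_223(133) = 111.

111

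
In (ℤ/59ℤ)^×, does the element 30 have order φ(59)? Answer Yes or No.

Yes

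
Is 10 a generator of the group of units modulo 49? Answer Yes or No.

Yes

φ(49) = φ(7^2) = 7·(7−1) = 42 = 2 · 3 · 7.
10 is a primitive root mod 49 iff 10^(φ(49)/q) ≢ 1 for every prime q | φ(49), i.e. q ∈ {2, 3, 7}.
10^21 ≡ 48 (mod 49)  [q = 2: ≢ 1 ✓]
10^14 ≡ 30 (mod 49)  [q = 3: ≢ 1 ✓]
10^6 ≡ 8 (mod 49)  [q = 7: ≢ 1 ✓]
Every test exponent gives a nontrivial residue, hence 10 generates the full group.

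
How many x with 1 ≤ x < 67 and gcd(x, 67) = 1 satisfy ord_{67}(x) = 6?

2

φ(67) = 67 − 1 = 66 = 2 · 3 · 11.
Since (Z/67Z)^× is cyclic of order 66, the number of elements of order d is φ(d) when d | 66 and 0 otherwise.
6 = 2 · 3 divides 66, and φ(6) = 2.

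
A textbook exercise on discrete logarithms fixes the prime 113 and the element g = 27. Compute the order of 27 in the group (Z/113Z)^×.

Since 27 ∈ (Z/113Z)^×, its order divides φ(113) = 113 − 1 = 112 = 2^4 · 7.
Divisors of 112: 1, 2, 4, 7, 8, 14, 16, 28, 56, 112.
Compute 27^d (mod 113) for the divisors d until we hit 1:
27^1 ≡ 27 (mod 113)
27^2 ≡ 51 (mod 113)
27^4 ≡ 2 (mod 113)
27^7 ≡ 42 (mod 113)
27^8 ≡ 4 (mod 113)
27^14 ≡ 69 (mod 113)
27^16 ≡ 16 (mod 113)
27^28 ≡ 15 (mod 113)
27^56 ≡ 112 (mod 113)
27^112 ≡ 1 (mod 113) ✓
So ord_113(27) = 112.

112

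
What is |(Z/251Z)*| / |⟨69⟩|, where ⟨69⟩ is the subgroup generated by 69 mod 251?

10

Since 69 ∈ (Z/251Z)^×, its order divides φ(251) = 251 − 1 = 250 = 2 · 5^3.
Divisors of 250: 1, 2, 5, 10, 25, 50, 125, 250.
Compute 69^d (mod 251) for the divisors d until we hit 1:
69^1 ≡ 69 (mod 251)
69^2 ≡ 243 (mod 251)
69^5 ≡ 149 (mod 251)
69^10 ≡ 113 (mod 251)
69^25 ≡ 1 (mod 251) ✓
The order of 69 is 25, so the subgroup it generates has 25 elements.
The index is φ(251) / ord(69) = 250 / 25 = 10.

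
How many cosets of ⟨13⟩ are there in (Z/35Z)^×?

6

By Lagrange's theorem, ord_35(13) divides φ(35) = φ(5·7) = (5−1)·(7−1) = 4·6 = 24 = 2^3 · 3.
Divisors of 24: 1, 2, 3, 4, 6, 8, 12, 24.
Compute 13^d (mod 35) for the divisors d until we hit 1:
13^1 ≡ 13 (mod 35)
13^2 ≡ 29 (mod 35)
13^3 ≡ 27 (mod 35)
13^4 ≡ 1 (mod 35) ✓
So ord_35(13) = 4, hence |⟨13⟩| = 4.
Index = |(Z/35Z)^×| / |⟨13⟩| = 24 / 4 = 6.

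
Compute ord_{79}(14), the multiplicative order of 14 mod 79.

26

ord(14) | φ(79) = 79 − 1 = 78 = 2 · 3 · 13.
Divisors of 78: 1, 2, 3, 6, 13, 26, 39, 78.
Compute 14^d (mod 79) for the divisors d until we hit 1:
14^1 ≡ 14
14^2 ≡ 38
14^3 ≡ 58
14^6 ≡ 46
14^13 ≡ 78
14^26 ≡ 1
Hence ord(14) = 26.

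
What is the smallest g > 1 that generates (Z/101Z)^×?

φ(101) = 101 − 1 = 100 = 2^2 · 5^2.
Test candidates g = 2, 3, … against the prime factors q ∈ {2, 5} of φ(101): g is a generator iff g^(100/q) ≢ 1 for every such q.
g = 2: 2^50 ≡ 100; 2^20 ≡ 95 — none is 1, so 2 is a primitive root.
Hence the least primitive root of 101 is 2.

2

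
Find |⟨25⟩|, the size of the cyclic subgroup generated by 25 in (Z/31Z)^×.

ord(25) | φ(31) = 31 − 1 = 30 = 2 · 3 · 5.
Divisors of 30: 1, 2, 3, 5, 6, 10, 15, 30.
Check 25^d mod 31 for each divisor in increasing order:
25^1 ≡ 25 (mod 31)
25^2 ≡ 5 (mod 31)
25^3 ≡ 1 (mod 31) ✓
Hence ord(25) = 3.

3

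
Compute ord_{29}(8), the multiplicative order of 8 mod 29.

By Lagrange's theorem, ord_29(8) divides φ(29) = 29 − 1 = 28 = 2^2 · 7.
Divisors of 28: 1, 2, 4, 7, 14, 28.
Evaluate successive powers at the divisors of 28:
8^1 ≡ 8
8^2 ≡ 6
8^4 ≡ 7
8^7 ≡ 17
8^14 ≡ 28
8^28 ≡ 1
The smallest such exponent is 28, so the order of 8 is 28.

28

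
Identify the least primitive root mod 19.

2

φ(19) = 19 − 1 = 18 = 2 · 3^2.
Test candidates g = 2, 3, … against the prime factors q ∈ {2, 3} of φ(19): g is a generator iff g^(18/q) ≢ 1 for every such q.
g = 2: 2^9 ≡ 18; 2^6 ≡ 7 — none is 1, so 2 is a primitive root.
Hence the least primitive root of 19 is 2.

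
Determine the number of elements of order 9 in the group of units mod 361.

6

φ(361) = φ(19^2) = 19·(19−1) = 342 = 2 · 3^2 · 19.
In a cyclic group of order 342, there are φ(d) elements of order d for each divisor d of 342, and zero for non-divisors.
9 = 3^2 divides 342, and φ(9) = 6.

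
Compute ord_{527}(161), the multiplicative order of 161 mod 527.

The order of 161 must divide φ(527) = φ(17·31) = (17−1)·(31−1) = 16·30 = 480 = 2^5 · 3 · 5.
Divisors of 480: 1, 2, 3, 4, 5, 6, 8, 10, 12, 15, 16, 20, 24, 30, 32, 40, 48, 60, 80, 96, 120, 160, 240, 480.
Test each divisor d:
161^1 ≡ 161 (mod 527)
161^2 ≡ 98 (mod 527)
161^3 ≡ 495 (mod 527)
161^4 ≡ 118 (mod 527)
161^5 ≡ 26 (mod 527)
161^6 ≡ 497 (mod 527)
161^8 ≡ 222 (mod 527)
161^10 ≡ 149 (mod 527)
161^12 ≡ 373 (mod 527)
161^15 ≡ 185 (mod 527)
161^16 ≡ 273 (mod 527)
161^20 ≡ 67 (mod 527)
161^24 ≡ 1 (mod 527) ✓
Hence ord(161) = 24.

24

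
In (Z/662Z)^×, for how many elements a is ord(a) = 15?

8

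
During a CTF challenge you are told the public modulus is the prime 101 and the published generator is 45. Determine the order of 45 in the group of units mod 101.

50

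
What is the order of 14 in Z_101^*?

ord(14) | φ(101) = 101 − 1 = 100 = 2^2 · 5^2.
Divisors of 100: 1, 2, 4, 5, 10, 20, 25, 50, 100.
Evaluate successive powers at the divisors of 100:
14^1 ≡ 14 (mod 101)
14^2 ≡ 95 (mod 101)
14^4 ≡ 36 (mod 101)
14^5 ≡ 100 (mod 101)
14^10 ≡ 1 (mod 101) ✓
The smallest such exponent is 10, so the order of 14 is 10.

10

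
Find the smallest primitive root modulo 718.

7

φ(718) = φ(2)·φ(359) = 1·358 = 358 = 2 · 179.
Test candidates g = 2, 3, … against the prime factors q ∈ {2, 179} of φ(718): g is a generator iff g^(358/q) ≢ 1 for every such q.
g = 2: gcd(2, 718) = 2 > 1, not a unit — skip.
g = 3: 3^179 ≡ 1 — hits 1, so not a primitive root.
g = 4: gcd(4, 718) = 2 > 1, not a unit — skip.
g = 5: 5^179 ≡ 1 — hits 1, so not a primitive root.
g = 6: gcd(6, 718) = 2 > 1, not a unit — skip.
g = 7: 7^179 ≡ 717; 7^2 ≡ 49 — none is 1, so 7 is a primitive root.
The smallest primitive root modulo 718 is 7.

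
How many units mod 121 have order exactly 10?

φ(121) = φ(11^2) = 11·(11−1) = 110 = 2 · 5 · 11.
Since (Z/121Z)^× is cyclic of order 110, the number of elements of order d is φ(d) when d | 110 and 0 otherwise.
10 = 2 · 5 divides 110, and φ(10) = 4.

4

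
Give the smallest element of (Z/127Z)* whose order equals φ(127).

3

φ(127) = 127 − 1 = 126 = 2 · 3^2 · 7.
g is a primitive root iff g^(126/q) ≢ 1 (mod 127) for each prime q ∈ {2, 3, 7}.
g = 2: 2^63 ≡ 1 — hits 1, so not a primitive root.
g = 3: 3^63 ≡ 126; 3^42 ≡ 107; 3^18 ≡ 4 — none is 1, so 3 is a primitive root.
The smallest primitive root modulo 127 is 3.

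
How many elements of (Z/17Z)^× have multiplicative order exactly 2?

1

φ(17) = 17 − 1 = 16 = 2^4.
In a cyclic group of order 16, there are φ(d) elements of order d for each divisor d of 16, and zero for non-divisors.
2 | 16, and φ(2) = 2 − 1 = 1.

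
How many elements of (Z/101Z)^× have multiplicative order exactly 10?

4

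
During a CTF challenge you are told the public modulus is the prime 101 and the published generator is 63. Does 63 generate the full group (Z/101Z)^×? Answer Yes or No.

Yes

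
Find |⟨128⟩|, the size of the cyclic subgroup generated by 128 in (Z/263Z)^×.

ord(128) | φ(263) = 263 − 1 = 262 = 2 · 131.
Divisors of 262: 1, 2, 131, 262.
Compute 128^d (mod 263) for the divisors d until we hit 1:
128^1 ≡ 128 (mod 263)
128^2 ≡ 78 (mod 263)
128^131 ≡ 1 (mod 263) ✓
The smallest such exponent is 131, so the order of 128 is 131.

131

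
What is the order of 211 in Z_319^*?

Since 211 ∈ (Z/319Z)^×, its order divides φ(319) = φ(11·29) = (11−1)·(29−1) = 10·28 = 280 = 2^3 · 5 · 7.
Divisors of 280: 1, 2, 4, 5, 7, 8, 10, 14, 20, 28, 35, 40, 56, 70, 140, 280.
Test each divisor d:
211^1 ≡ 211
211^2 ≡ 180
211^4 ≡ 181
211^5 ≡ 230
211^7 ≡ 249
211^8 ≡ 223
211^10 ≡ 265
211^14 ≡ 115
211^20 ≡ 45
211^28 ≡ 146
211^35 ≡ 307
211^40 ≡ 111
211^56 ≡ 262
211^70 ≡ 144
211^140 ≡ 1
So ord_319(211) = 140.

140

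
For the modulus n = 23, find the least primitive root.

φ(23) = 23 − 1 = 22 = 2 · 11.
g is a primitive root iff g^(22/q) ≢ 1 (mod 23) for each prime q ∈ {2, 11}.
g = 2: 2^11 ≡ 1 — hits 1, so not a primitive root.
g = 3: 3^11 ≡ 1 — hits 1, so not a primitive root.
g = 4: 4^11 ≡ 1 — hits 1, so not a primitive root.
g = 5: 5^11 ≡ 22; 5^2 ≡ 2 — none is 1, so 5 is a primitive root.
Hence the least primitive root of 23 is 5.

5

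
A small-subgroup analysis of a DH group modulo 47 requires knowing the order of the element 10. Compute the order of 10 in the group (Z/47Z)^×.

The order of 10 must divide φ(47) = 47 − 1 = 46 = 2 · 23.
Divisors of 46: 1, 2, 23, 46.
Test each divisor d:
10^1 ≡ 10
10^2 ≡ 6
10^23 ≡ 46
10^46 ≡ 1
Hence ord(10) = 46.

46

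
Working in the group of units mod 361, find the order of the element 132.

38

By Lagrange's theorem, ord_361(132) divides φ(361) = φ(19^2) = 19·(19−1) = 342 = 2 · 3^2 · 19.
Divisors of 342: 1, 2, 3, 6, 9, 18, 19, 38, 57, 114, 171, 342.
Check 132^d mod 361 for each divisor in increasing order:
132^1 ≡ 132 (mod 361)
132^2 ≡ 96 (mod 361)
132^3 ≡ 37 (mod 361)
132^6 ≡ 286 (mod 361)
132^9 ≡ 113 (mod 361)
132^18 ≡ 134 (mod 361)
132^19 ≡ 360 (mod 361)
132^38 ≡ 1 (mod 361) ✓
The smallest such exponent is 38, so the order of 132 is 38.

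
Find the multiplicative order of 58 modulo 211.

7

ord(58) | φ(211) = 211 − 1 = 210 = 2 · 3 · 5 · 7.
Divisors of 210: 1, 2, 3, 5, 6, 7, 10, 14, 15, 21, 30, 35, 42, 70, 105, 210.
Evaluate successive powers at the divisors of 210:
58^1 ≡ 58
58^2 ≡ 199
58^3 ≡ 148
58^5 ≡ 123
58^6 ≡ 171
58^7 ≡ 1
Hence ord(58) = 7.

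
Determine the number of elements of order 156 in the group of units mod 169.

48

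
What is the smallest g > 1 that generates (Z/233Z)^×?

3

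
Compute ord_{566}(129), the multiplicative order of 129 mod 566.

141

ord(129) | φ(566) = φ(2)·φ(283) = 1·282 = 282 = 2 · 3 · 47.
Divisors of 282: 1, 2, 3, 6, 47, 94, 141, 282.
Evaluate successive powers at the divisors of 282:
129^1 ≡ 129 (mod 566)
129^2 ≡ 227 (mod 566)
129^3 ≡ 417 (mod 566)
129^6 ≡ 127 (mod 566)
129^47 ≡ 327 (mod 566)
129^94 ≡ 521 (mod 566)
129^141 ≡ 1 (mod 566) ✓
Hence ord(129) = 141.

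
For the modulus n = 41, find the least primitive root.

φ(41) = 41 − 1 = 40 = 2^3 · 5.
Test candidates g = 2, 3, … against the prime factors q ∈ {2, 5} of φ(41): g is a generator iff g^(40/q) ≢ 1 for every such q.
g = 2: 2^20 ≡ 1 — hits 1, so not a primitive root.
g = 3: 3^20 ≡ 40; 3^8 ≡ 1 — hits 1, so not a primitive root.
g = 4: 4^20 ≡ 1 — hits 1, so not a primitive root.
g = 5: 5^20 ≡ 1 — hits 1, so not a primitive root.
g = 6: 6^20 ≡ 40; 6^8 ≡ 10 — none is 1, so 6 is a primitive root.
Hence the least primitive root of 41 is 6.

6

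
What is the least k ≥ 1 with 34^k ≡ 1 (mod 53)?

52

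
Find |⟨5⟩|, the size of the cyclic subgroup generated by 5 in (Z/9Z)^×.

6

ord(5) | φ(9) = φ(3^2) = 3·(3−1) = 6 = 2 · 3.
Divisors of 6: 1, 2, 3, 6.
Evaluate successive powers at the divisors of 6:
5^1 ≡ 5
5^2 ≡ 7
5^3 ≡ 8
5^6 ≡ 1
Hence ord(5) = 6.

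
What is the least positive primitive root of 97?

5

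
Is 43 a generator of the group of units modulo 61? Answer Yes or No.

φ(61) = 61 − 1 = 60 = 2^2 · 3 · 5.
Test 43^(60/q) mod 61 for each prime factor q of 60:
43^30 ≡ 60 (mod 61)  [q = 2: ≢ 1 ✓]
43^20 ≡ 47 (mod 61)  [q = 3: ≢ 1 ✓]
43^12 ≡ 58 (mod 61)  [q = 5: ≢ 1 ✓]
Every test exponent gives a nontrivial residue, hence 43 generates the full group.

Yes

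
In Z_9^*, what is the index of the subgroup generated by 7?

2

The order of 7 must divide φ(9) = φ(3^2) = 3·(3−1) = 6 = 2 · 3.
Divisors of 6: 1, 2, 3, 6.
Evaluate successive powers at the divisors of 6:
7^1 ≡ 7
7^2 ≡ 4
7^3 ≡ 1
The order of 7 is 3, so the subgroup it generates has 3 elements.
Index = |(Z/9Z)^×| / |⟨7⟩| = 6 / 3 = 2.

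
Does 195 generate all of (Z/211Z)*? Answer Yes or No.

Yes

φ(211) = 211 − 1 = 210 = 2 · 3 · 5 · 7.
Test 195^(210/q) mod 211 for each prime factor q of 210:
195^105 ≡ 210 (mod 211)  [q = 2: ≢ 1 ✓]
195^70 ≡ 196 (mod 211)  [q = 3: ≢ 1 ✓]
195^42 ≡ 71 (mod 211)  [q = 5: ≢ 1 ✓]
195^30 ≡ 148 (mod 211)  [q = 7: ≢ 1 ✓]
None equal 1, so ord_211(195) = 210: 195 is a primitive root.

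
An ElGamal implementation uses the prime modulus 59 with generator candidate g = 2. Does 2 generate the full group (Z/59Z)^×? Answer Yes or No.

Yes

φ(59) = 59 − 1 = 58 = 2 · 29.
An element g generates (Z/59Z)^× iff g^(58/q) ≢ 1 (mod 59) for each prime q ∈ {2, 29}.
2^29 ≡ 58 (mod 59)  [q = 2: ≢ 1 ✓]
2^2 ≡ 4 (mod 59)  [q = 29: ≢ 1 ✓]
None equal 1, so ord_59(2) = 58: 2 is a primitive root.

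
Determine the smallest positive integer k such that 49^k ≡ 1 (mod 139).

ord(49) | φ(139) = 139 − 1 = 138 = 2 · 3 · 23.
Divisors of 138: 1, 2, 3, 6, 23, 46, 69, 138.
Test each divisor d:
49^1 ≡ 49 (mod 139)
49^2 ≡ 38 (mod 139)
49^3 ≡ 55 (mod 139)
49^6 ≡ 106 (mod 139)
49^23 ≡ 42 (mod 139)
49^46 ≡ 96 (mod 139)
49^69 ≡ 1 (mod 139) ✓
Therefore the multiplicative order of 49 modulo 139 is 69.

69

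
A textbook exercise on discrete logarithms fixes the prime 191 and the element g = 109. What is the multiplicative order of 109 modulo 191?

By Lagrange's theorem, ord_191(109) divides φ(191) = 191 − 1 = 190 = 2 · 5 · 19.
Divisors of 190: 1, 2, 5, 10, 19, 38, 95, 190.
Test each divisor d:
109^1 ≡ 109
109^2 ≡ 39
109^5 ≡ 1
So ord_191(109) = 5.

5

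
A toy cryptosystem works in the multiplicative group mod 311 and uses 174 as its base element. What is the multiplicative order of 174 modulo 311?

The order of 174 must divide φ(311) = 311 − 1 = 310 = 2 · 5 · 31.
Divisors of 310: 1, 2, 5, 10, 31, 62, 155, 310.
Compute 174^d (mod 311) for the divisors d until we hit 1:
174^1 ≡ 174 (mod 311)
174^2 ≡ 109 (mod 311)
174^5 ≡ 77 (mod 311)
174^10 ≡ 20 (mod 311)
174^31 ≡ 275 (mod 311)
174^62 ≡ 52 (mod 311)
174^155 ≡ 310 (mod 311)
174^310 ≡ 1 (mod 311) ✓
Hence ord(174) = 310.

310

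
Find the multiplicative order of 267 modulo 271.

The order of 267 must divide φ(271) = 271 − 1 = 270 = 2 · 3^3 · 5.
Divisors of 270: 1, 2, 3, 5, 6, 9, 10, 15, 18, 27, 30, 45, 54, 90, 135, 270.
Test each divisor d:
267^1 ≡ 267 (mod 271)
267^2 ≡ 16 (mod 271)
267^3 ≡ 207 (mod 271)
267^5 ≡ 60 (mod 271)
267^6 ≡ 31 (mod 271)
267^9 ≡ 184 (mod 271)
267^10 ≡ 77 (mod 271)
267^15 ≡ 13 (mod 271)
267^18 ≡ 252 (mod 271)
267^27 ≡ 27 (mod 271)
267^30 ≡ 169 (mod 271)
267^45 ≡ 29 (mod 271)
267^54 ≡ 187 (mod 271)
267^90 ≡ 28 (mod 271)
267^135 ≡ 270 (mod 271)
267^270 ≡ 1 (mod 271) ✓
The smallest such exponent is 270, so the order of 267 is 270.

270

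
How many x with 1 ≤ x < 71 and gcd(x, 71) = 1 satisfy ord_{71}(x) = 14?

6

φ(71) = 71 − 1 = 70 = 2 · 5 · 7.
Since (Z/71Z)^× is cyclic of order 70, the number of elements of order d is φ(d) when d | 70 and 0 otherwise.
14 = 2 · 7 divides 70, and φ(14) = 6.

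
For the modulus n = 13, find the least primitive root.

2

φ(13) = 13 − 1 = 12 = 2^2 · 3.
g is a primitive root iff g^(12/q) ≢ 1 (mod 13) for each prime q ∈ {2, 3}.
g = 2: 2^6 ≡ 12; 2^4 ≡ 3 — none is 1, so 2 is a primitive root.
Hence the least primitive root of 13 is 2.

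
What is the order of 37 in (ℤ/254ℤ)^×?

9

ord(37) | φ(254) = φ(2)·φ(127) = 1·126 = 126 = 2 · 3^2 · 7.
Divisors of 126: 1, 2, 3, 6, 7, 9, 14, 18, 21, 42, 63, 126.
Check 37^d mod 254 for each divisor in increasing order:
37^1 ≡ 37 (mod 254)
37^2 ≡ 99 (mod 254)
37^3 ≡ 107 (mod 254)
37^6 ≡ 19 (mod 254)
37^7 ≡ 195 (mod 254)
37^9 ≡ 1 (mod 254) ✓
Therefore the multiplicative order of 37 modulo 254 is 9.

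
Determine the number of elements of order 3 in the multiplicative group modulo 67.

2

φ(67) = 67 − 1 = 66 = 2 · 3 · 11.
(Z/67Z)^× is cyclic (|G| = 66); a cyclic group of order m has exactly φ(d) elements of each order d | m, and none otherwise.
3 | 66, and φ(3) = 3 − 1 = 2.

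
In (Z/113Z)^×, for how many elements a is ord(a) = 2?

φ(113) = 113 − 1 = 112 = 2^4 · 7.
(Z/113Z)^× is cyclic (|G| = 112); a cyclic group of order m has exactly φ(d) elements of each order d | m, and none otherwise.
2 | 112, and φ(2) = 2 − 1 = 1.

1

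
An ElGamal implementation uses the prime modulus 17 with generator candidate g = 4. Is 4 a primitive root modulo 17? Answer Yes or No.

No

φ(17) = 17 − 1 = 16 = 2^4.
4 is a primitive root mod 17 iff 4^(φ(17)/q) ≢ 1 for every prime q | φ(17), i.e. q ∈ {2}.
4^8 ≡ 1 (mod 17)  [q = 2: ≡ 1 ✗]
Since 4^8 ≡ 1, the order of 4 divides 8 < 16, so 4 is not a primitive root.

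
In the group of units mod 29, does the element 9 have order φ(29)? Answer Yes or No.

φ(29) = 29 − 1 = 28 = 2^2 · 7.
Test 9^(28/q) mod 29 for each prime factor q of 28:
9^14 ≡ 1 (mod 29)  [q = 2: ≡ 1 ✗]
9^4 ≡ 7 (mod 29)  [q = 7: ≢ 1 ✓]
Since 9^14 ≡ 1, the order of 9 divides 14 < 28, so 9 is not a primitive root.

No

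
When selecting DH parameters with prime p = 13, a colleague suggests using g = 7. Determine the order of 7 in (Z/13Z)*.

By Lagrange's theorem, ord_13(7) divides φ(13) = 13 − 1 = 12 = 2^2 · 3.
Divisors of 12: 1, 2, 3, 4, 6, 12.
Evaluate successive powers at the divisors of 12:
7^1 ≡ 7
7^2 ≡ 10
7^3 ≡ 5
7^4 ≡ 9
7^6 ≡ 12
7^12 ≡ 1
Therefore the multiplicative order of 7 modulo 13 is 12.

12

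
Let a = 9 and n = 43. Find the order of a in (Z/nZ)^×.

The order of 9 must divide φ(43) = 43 − 1 = 42 = 2 · 3 · 7.
Divisors of 42: 1, 2, 3, 6, 7, 14, 21, 42.
Check 9^d mod 43 for each divisor in increasing order:
9^1 ≡ 9
9^2 ≡ 38
9^3 ≡ 41
9^6 ≡ 4
9^7 ≡ 36
9^14 ≡ 6
9^21 ≡ 1
Hence ord(9) = 21.

21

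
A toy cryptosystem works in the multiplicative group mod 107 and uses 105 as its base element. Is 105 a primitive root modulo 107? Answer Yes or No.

No

φ(107) = 107 − 1 = 106 = 2 · 53.
It suffices to check that the order of 105 is not a proper divisor of 106: compute 105^(106/q) for q ∈ {2, 53}.
105^53 ≡ 1 (mod 107)  [q = 2: ≡ 1 ✗]
105^2 ≡ 4 (mod 107)  [q = 53: ≢ 1 ✓]
105^53 ≡ 1 shows ord(105) | 53, strictly less than φ(107); not a primitive root.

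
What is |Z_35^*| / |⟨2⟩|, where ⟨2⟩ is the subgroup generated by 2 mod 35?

2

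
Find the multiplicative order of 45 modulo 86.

ord(45) | φ(86) = φ(2)·φ(43) = 1·42 = 42 = 2 · 3 · 7.
Divisors of 42: 1, 2, 3, 6, 7, 14, 21, 42.
Check 45^d mod 86 for each divisor in increasing order:
45^1 ≡ 45 (mod 86)
45^2 ≡ 47 (mod 86)
45^3 ≡ 51 (mod 86)
45^6 ≡ 21 (mod 86)
45^7 ≡ 85 (mod 86)
45^14 ≡ 1 (mod 86) ✓
Therefore the multiplicative order of 45 modulo 86 is 14.

14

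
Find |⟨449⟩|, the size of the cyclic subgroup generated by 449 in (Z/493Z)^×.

112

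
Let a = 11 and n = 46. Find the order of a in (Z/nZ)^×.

By Lagrange's theorem, ord_46(11) divides φ(46) = φ(2)·φ(23) = 1·22 = 22 = 2 · 11.
Divisors of 22: 1, 2, 11, 22.
Test each divisor d:
11^1 ≡ 11 (mod 46)
11^2 ≡ 29 (mod 46)
11^11 ≡ 45 (mod 46)
11^22 ≡ 1 (mod 46) ✓
Hence ord(11) = 22.

22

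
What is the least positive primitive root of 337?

10

φ(337) = 337 − 1 = 336 = 2^4 · 3 · 7.
Test candidates g = 2, 3, … against the prime factors q ∈ {2, 3, 7} of φ(337): g is a generator iff g^(336/q) ≢ 1 for every such q.
g = 2: 2^168 ≡ 1 — hits 1, so not a primitive root.
g = 3: 3^168 ≡ 1 — hits 1, so not a primitive root.
g = 4: 4^168 ≡ 1 — hits 1, so not a primitive root.
g = 5: 5^168 ≡ 336; 5^112 ≡ 1 — hits 1, so not a primitive root.
g = 6: 6^168 ≡ 1 — hits 1, so not a primitive root.
g = 7: 7^168 ≡ 1 — hits 1, so not a primitive root.
g = 8: 8^168 ≡ 1 — hits 1, so not a primitive root.
g = 9: 9^168 ≡ 1 — hits 1, so not a primitive root.
g = 10: 10^168 ≡ 336; 10^112 ≡ 128; 10^48 ≡ 175 — none is 1, so 10 is a primitive root.
So 10 is the smallest generator of (Z/337Z)^×.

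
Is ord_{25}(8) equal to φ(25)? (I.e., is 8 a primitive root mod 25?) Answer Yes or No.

Yes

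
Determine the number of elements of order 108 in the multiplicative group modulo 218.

φ(218) = φ(2)·φ(109) = 1·108 = 108 = 2^2 · 3^3.
Since (Z/218Z)^× is cyclic of order 108, the number of elements of order d is φ(d) when d | 108 and 0 otherwise.
108 = 2^2 · 3^3 divides 108, and φ(108) = 36.

36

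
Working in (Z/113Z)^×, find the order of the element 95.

8

ord(95) | φ(113) = 113 − 1 = 112 = 2^4 · 7.
Divisors of 112: 1, 2, 4, 7, 8, 14, 16, 28, 56, 112.
Test each divisor d:
95^1 ≡ 95 (mod 113)
95^2 ≡ 98 (mod 113)
95^4 ≡ 112 (mod 113)
95^7 ≡ 69 (mod 113)
95^8 ≡ 1 (mod 113) ✓
Hence ord(95) = 8.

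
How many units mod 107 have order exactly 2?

1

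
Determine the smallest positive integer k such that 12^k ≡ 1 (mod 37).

9

ord(12) | φ(37) = 37 − 1 = 36 = 2^2 · 3^2.
Divisors of 36: 1, 2, 3, 4, 6, 9, 12, 18, 36.
Test each divisor d:
12^1 ≡ 12 (mod 37)
12^2 ≡ 33 (mod 37)
12^3 ≡ 26 (mod 37)
12^4 ≡ 16 (mod 37)
12^6 ≡ 10 (mod 37)
12^9 ≡ 1 (mod 37) ✓
Therefore the multiplicative order of 12 modulo 37 is 9.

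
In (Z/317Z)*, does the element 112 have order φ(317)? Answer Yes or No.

No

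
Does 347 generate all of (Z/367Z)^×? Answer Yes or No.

No

φ(367) = 367 − 1 = 366 = 2 · 3 · 61.
An element g generates (Z/367Z)^× iff g^(366/q) ≢ 1 (mod 367) for each prime q ∈ {2, 3, 61}.
347^183 ≡ 1 (mod 367)  [q = 2: ≡ 1 ✗]
347^122 ≡ 83 (mod 367)  [q = 3: ≢ 1 ✓]
347^6 ≡ 338 (mod 367)  [q = 61: ≢ 1 ✓]
347^183 ≡ 1 shows ord(347) | 183, strictly less than φ(367); not a primitive root.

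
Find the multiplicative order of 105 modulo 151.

15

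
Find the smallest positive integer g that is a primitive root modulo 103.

5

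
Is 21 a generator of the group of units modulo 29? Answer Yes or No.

Yes

φ(29) = 29 − 1 = 28 = 2^2 · 7.
21 is a primitive root mod 29 iff 21^(φ(29)/q) ≢ 1 for every prime q | φ(29), i.e. q ∈ {2, 7}.
21^14 ≡ 28 (mod 29)  [q = 2: ≢ 1 ✓]
21^4 ≡ 7 (mod 29)  [q = 7: ≢ 1 ✓]
None equal 1, so ord_29(21) = 28: 21 is a primitive root.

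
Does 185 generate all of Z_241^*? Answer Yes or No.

Yes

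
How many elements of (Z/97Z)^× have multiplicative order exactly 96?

φ(97) = 97 − 1 = 96 = 2^5 · 3.
In a cyclic group of order 96, there are φ(d) elements of order d for each divisor d of 96, and zero for non-divisors.
96 = 2^5 · 3 divides 96, and φ(96) = 32.

32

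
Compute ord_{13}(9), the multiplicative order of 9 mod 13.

3

Since 9 ∈ (Z/13Z)^×, its order divides φ(13) = 13 − 1 = 12 = 2^2 · 3.
Divisors of 12: 1, 2, 3, 4, 6, 12.
Compute 9^d (mod 13) for the divisors d until we hit 1:
9^1 ≡ 9 (mod 13)
9^2 ≡ 3 (mod 13)
9^3 ≡ 1 (mod 13) ✓
Hence ord(9) = 3.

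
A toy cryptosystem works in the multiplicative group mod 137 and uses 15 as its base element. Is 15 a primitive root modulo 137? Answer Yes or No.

No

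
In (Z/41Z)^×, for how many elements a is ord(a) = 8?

φ(41) = 41 − 1 = 40 = 2^3 · 5.
Since (Z/41Z)^× is cyclic of order 40, the number of elements of order d is φ(d) when d | 40 and 0 otherwise.
8 = 2^3 divides 40, and φ(8) = 4.

4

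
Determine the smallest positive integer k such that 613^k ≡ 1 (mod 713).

Since 613 ∈ (Z/713Z)^×, its order divides φ(713) = φ(23·31) = (23−1)·(31−1) = 22·30 = 660 = 2^2 · 3 · 5 · 11.
Divisors of 660: 1, 2, 3, 4, 5, 6, 10, 11, 12, 15, 20, 22, 30, 33, 44, 55, 60, 66, 110, 132, 165, 220, 330, 660.
Evaluate successive powers at the divisors of 660:
613^1 ≡ 613 (mod 713)
613^2 ≡ 18 (mod 713)
613^3 ≡ 339 (mod 713)
613^4 ≡ 324 (mod 713)
613^5 ≡ 398 (mod 713)
613^6 ≡ 128 (mod 713)
613^10 ≡ 118 (mod 713)
613^11 ≡ 321 (mod 713)
613^12 ≡ 698 (mod 713)
613^15 ≡ 619 (mod 713)
613^20 ≡ 377 (mod 713)
613^22 ≡ 369 (mod 713)
613^30 ≡ 280 (mod 713)
613^33 ≡ 91 (mod 713)
613^44 ≡ 691 (mod 713)
613^55 ≡ 68 (mod 713)
613^60 ≡ 683 (mod 713)
613^66 ≡ 438 (mod 713)
613^110 ≡ 346 (mod 713)
613^132 ≡ 47 (mod 713)
613^165 ≡ 712 (mod 713)
613^220 ≡ 645 (mod 713)
613^330 ≡ 1 (mod 713) ✓
Hence ord(613) = 330.

330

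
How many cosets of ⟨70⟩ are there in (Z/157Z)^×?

Since 70 ∈ (Z/157Z)^×, its order divides φ(157) = 157 − 1 = 156 = 2^2 · 3 · 13.
Divisors of 156: 1, 2, 3, 4, 6, 12, 13, 26, 39, 52, 78, 156.
Check 70^d mod 157 for each divisor in increasing order:
70^1 ≡ 70 (mod 157)
70^2 ≡ 33 (mod 157)
70^3 ≡ 112 (mod 157)
70^4 ≡ 147 (mod 157)
70^6 ≡ 141 (mod 157)
70^12 ≡ 99 (mod 157)
70^13 ≡ 22 (mod 157)
70^26 ≡ 13 (mod 157)
70^39 ≡ 129 (mod 157)
70^52 ≡ 12 (mod 157)
70^78 ≡ 156 (mod 157)
70^156 ≡ 1 (mod 157) ✓
The order of 70 is 156, so the subgroup it generates has 156 elements.
Index = |(Z/157Z)^×| / |⟨70⟩| = 156 / 156 = 1.

1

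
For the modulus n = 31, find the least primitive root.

3

φ(31) = 31 − 1 = 30 = 2 · 3 · 5.
g is a primitive root iff g^(30/q) ≢ 1 (mod 31) for each prime q ∈ {2, 3, 5}.
g = 2: 2^15 ≡ 1 — hits 1, so not a primitive root.
g = 3: 3^15 ≡ 30; 3^10 ≡ 25; 3^6 ≡ 16 — none is 1, so 3 is a primitive root.
The smallest primitive root modulo 31 is 3.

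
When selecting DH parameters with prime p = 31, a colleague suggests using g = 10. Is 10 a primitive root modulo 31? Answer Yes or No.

φ(31) = 31 − 1 = 30 = 2 · 3 · 5.
Test 10^(30/q) mod 31 for each prime factor q of 30:
10^15 ≡ 1 (mod 31)  [q = 2: ≡ 1 ✗]
10^10 ≡ 5 (mod 31)  [q = 3: ≢ 1 ✓]
10^6 ≡ 2 (mod 31)  [q = 5: ≢ 1 ✓]
The check at q = 2 fails, so 10 generates a proper subgroup.

No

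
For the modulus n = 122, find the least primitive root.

7

φ(122) = φ(2)·φ(61) = 1·60 = 60 = 2^2 · 3 · 5.
g is a primitive root iff g^(60/q) ≢ 1 (mod 122) for each prime q ∈ {2, 3, 5}.
g = 2: gcd(2, 122) = 2 > 1, not a unit — skip.
g = 3: 3^30 ≡ 1 — hits 1, so not a primitive root.
g = 4: gcd(4, 122) = 2 > 1, not a unit — skip.
g = 5: 5^30 ≡ 1 — hits 1, so not a primitive root.
g = 6: gcd(6, 122) = 2 > 1, not a unit — skip.
g = 7: 7^30 ≡ 121; 7^20 ≡ 47; 7^12 ≡ 95 — none is 1, so 7 is a primitive root.
The smallest primitive root modulo 122 is 7.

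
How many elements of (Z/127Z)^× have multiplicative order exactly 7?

φ(127) = 127 − 1 = 126 = 2 · 3^2 · 7.
Since (Z/127Z)^× is cyclic of order 126, the number of elements of order d is φ(d) when d | 126 and 0 otherwise.
7 | 126, and φ(7) = 7 − 1 = 6.

6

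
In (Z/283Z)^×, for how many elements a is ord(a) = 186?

0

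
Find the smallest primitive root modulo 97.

φ(97) = 97 − 1 = 96 = 2^5 · 3.
Test candidates g = 2, 3, … against the prime factors q ∈ {2, 3} of φ(97): g is a generator iff g^(96/q) ≢ 1 for every such q.
g = 2: 2^48 ≡ 1 — hits 1, so not a primitive root.
g = 3: 3^48 ≡ 1 — hits 1, so not a primitive root.
g = 4: 4^48 ≡ 1 — hits 1, so not a primitive root.
g = 5: 5^48 ≡ 96; 5^32 ≡ 35 — none is 1, so 5 is a primitive root.
Hence the least primitive root of 97 is 5.

5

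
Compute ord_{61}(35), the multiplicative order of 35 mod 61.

60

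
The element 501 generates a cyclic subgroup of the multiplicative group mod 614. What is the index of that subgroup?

3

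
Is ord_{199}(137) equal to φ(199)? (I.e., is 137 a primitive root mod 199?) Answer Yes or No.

No

φ(199) = 199 − 1 = 198 = 2 · 3^2 · 11.
Test 137^(198/q) mod 199 for each prime factor q of 198:
137^99 ≡ 198 (mod 199)  [q = 2: ≢ 1 ✓]
137^66 ≡ 1 (mod 199)  [q = 3: ≡ 1 ✗]
137^18 ≡ 18 (mod 199)  [q = 11: ≢ 1 ✓]
The check at q = 3 fails, so 137 generates a proper subgroup.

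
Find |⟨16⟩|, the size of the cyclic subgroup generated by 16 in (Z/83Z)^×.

41

ord(16) | φ(83) = 83 − 1 = 82 = 2 · 41.
Divisors of 82: 1, 2, 41, 82.
Evaluate successive powers at the divisors of 82:
16^1 ≡ 16 (mod 83)
16^2 ≡ 7 (mod 83)
16^41 ≡ 1 (mod 83) ✓
Therefore the multiplicative order of 16 modulo 83 is 41.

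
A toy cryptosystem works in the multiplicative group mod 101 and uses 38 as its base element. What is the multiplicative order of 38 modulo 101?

ord(38) | φ(101) = 101 − 1 = 100 = 2^2 · 5^2.
Divisors of 100: 1, 2, 4, 5, 10, 20, 25, 50, 100.
Compute 38^d (mod 101) for the divisors d until we hit 1:
38^1 ≡ 38
38^2 ≡ 30
38^4 ≡ 92
38^5 ≡ 62
38^10 ≡ 6
38^20 ≡ 36
38^25 ≡ 10
38^50 ≡ 100
38^100 ≡ 1
Hence ord(38) = 100.

100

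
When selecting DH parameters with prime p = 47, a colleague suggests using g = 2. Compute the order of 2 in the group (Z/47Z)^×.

23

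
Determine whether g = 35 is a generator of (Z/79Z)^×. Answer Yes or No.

Yes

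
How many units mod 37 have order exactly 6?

φ(37) = 37 − 1 = 36 = 2^2 · 3^2.
Since (Z/37Z)^× is cyclic of order 36, the number of elements of order d is φ(d) when d | 36 and 0 otherwise.
6 = 2 · 3 divides 36, and φ(6) = 2.

2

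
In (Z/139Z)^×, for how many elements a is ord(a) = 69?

φ(139) = 139 − 1 = 138 = 2 · 3 · 23.
(Z/139Z)^× is cyclic (|G| = 138); a cyclic group of order m has exactly φ(d) elements of each order d | m, and none otherwise.
69 = 3 · 23 divides 138, and φ(69) = 44.

44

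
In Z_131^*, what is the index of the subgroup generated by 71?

5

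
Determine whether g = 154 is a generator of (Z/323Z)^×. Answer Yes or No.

No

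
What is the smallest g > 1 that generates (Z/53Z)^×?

2

φ(53) = 53 − 1 = 52 = 2^2 · 13.
Test candidates g = 2, 3, … against the prime factors q ∈ {2, 13} of φ(53): g is a generator iff g^(52/q) ≢ 1 for every such q.
g = 2: 2^26 ≡ 52; 2^4 ≡ 16 — none is 1, so 2 is a primitive root.
Hence the least primitive root of 53 is 2.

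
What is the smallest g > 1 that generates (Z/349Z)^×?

φ(349) = 349 − 1 = 348 = 2^2 · 3 · 29.
g is a primitive root iff g^(348/q) ≢ 1 (mod 349) for each prime q ∈ {2, 3, 29}.
g = 2: 2^174 ≡ 348; 2^116 ≡ 226; 2^12 ≡ 257 — none is 1, so 2 is a primitive root.
Hence the least primitive root of 349 is 2.

2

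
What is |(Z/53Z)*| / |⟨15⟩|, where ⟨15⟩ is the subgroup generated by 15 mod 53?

4

ord(15) | φ(53) = 53 − 1 = 52 = 2^2 · 13.
Divisors of 52: 1, 2, 4, 13, 26, 52.
Compute 15^d (mod 53) for the divisors d until we hit 1:
15^1 ≡ 15
15^2 ≡ 13
15^4 ≡ 10
15^13 ≡ 1
Thus |⟨15⟩| = ord(15) = 13.
[(Z/53Z)^× : ⟨15⟩] = 52/13 = 4.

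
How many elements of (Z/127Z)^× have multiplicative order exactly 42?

12

φ(127) = 127 − 1 = 126 = 2 · 3^2 · 7.
Since (Z/127Z)^× is cyclic of order 126, the number of elements of order d is φ(d) when d | 126 and 0 otherwise.
42 = 2 · 3 · 7 divides 126, and φ(42) = 12.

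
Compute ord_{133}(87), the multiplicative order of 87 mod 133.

Since 87 ∈ (Z/133Z)^×, its order divides φ(133) = φ(7·19) = (7−1)·(19−1) = 6·18 = 108 = 2^2 · 3^3.
Divisors of 108: 1, 2, 3, 4, 6, 9, 12, 18, 27, 36, 54, 108.
Test each divisor d:
87^1 ≡ 87 (mod 133)
87^2 ≡ 121 (mod 133)
87^3 ≡ 20 (mod 133)
87^4 ≡ 11 (mod 133)
87^6 ≡ 1 (mod 133) ✓
Therefore the multiplicative order of 87 modulo 133 is 6.

6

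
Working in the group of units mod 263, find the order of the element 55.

262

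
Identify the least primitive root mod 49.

3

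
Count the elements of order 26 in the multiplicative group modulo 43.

0

φ(43) = 43 − 1 = 42 = 2 · 3 · 7.
(Z/43Z)^× is cyclic (|G| = 42); a cyclic group of order m has exactly φ(d) elements of each order d | m, and none otherwise.
26 does not divide 42, so no element of (Z/43Z)^× has order 26.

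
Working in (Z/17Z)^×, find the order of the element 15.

8

The order of 15 must divide φ(17) = 17 − 1 = 16 = 2^4.
Divisors of 16: 1, 2, 4, 8, 16.
Check 15^d mod 17 for each divisor in increasing order:
15^1 ≡ 15 (mod 17)
15^2 ≡ 4 (mod 17)
15^4 ≡ 16 (mod 17)
15^8 ≡ 1 (mod 17) ✓
Hence ord(15) = 8.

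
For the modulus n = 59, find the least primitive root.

2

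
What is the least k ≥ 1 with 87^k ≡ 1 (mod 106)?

The order of 87 must divide φ(106) = φ(2)·φ(53) = 1·52 = 52 = 2^2 · 13.
Divisors of 52: 1, 2, 4, 13, 26, 52.
Check 87^d mod 106 for each divisor in increasing order:
87^1 ≡ 87
87^2 ≡ 43
87^4 ≡ 47
87^13 ≡ 23
87^26 ≡ 105
87^52 ≡ 1
Hence ord(87) = 52.

52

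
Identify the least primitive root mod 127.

3

φ(127) = 127 − 1 = 126 = 2 · 3^2 · 7.
g is a primitive root iff g^(126/q) ≢ 1 (mod 127) for each prime q ∈ {2, 3, 7}.
g = 2: 2^63 ≡ 1 — hits 1, so not a primitive root.
g = 3: 3^63 ≡ 126; 3^42 ≡ 107; 3^18 ≡ 4 — none is 1, so 3 is a primitive root.
So 3 is the smallest generator of (Z/127Z)^×.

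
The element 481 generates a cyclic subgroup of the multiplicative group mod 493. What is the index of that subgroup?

28

By Lagrange's theorem, ord_493(481) divides φ(493) = φ(17·29) = (17−1)·(29−1) = 16·28 = 448 = 2^6 · 7.
Divisors of 448: 1, 2, 4, 7, 8, 14, 16, 28, 32, 56, 64, 112, 224, 448.
Check 481^d mod 493 for each divisor in increasing order:
481^1 ≡ 481
481^2 ≡ 144
481^4 ≡ 30
481^7 ≡ 418
481^8 ≡ 407
481^14 ≡ 202
481^16 ≡ 1
So ord_493(481) = 16, hence |⟨481⟩| = 16.
Index = |(Z/493Z)^×| / |⟨481⟩| = 448 / 16 = 28.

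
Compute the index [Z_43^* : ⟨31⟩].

The order of 31 must divide φ(43) = 43 − 1 = 42 = 2 · 3 · 7.
Divisors of 42: 1, 2, 3, 6, 7, 14, 21, 42.
Test each divisor d:
31^1 ≡ 31
31^2 ≡ 15
31^3 ≡ 35
31^6 ≡ 21
31^7 ≡ 6
31^14 ≡ 36
31^21 ≡ 1
So ord_43(31) = 21, hence |⟨31⟩| = 21.
Index = |(Z/43Z)^×| / |⟨31⟩| = 42 / 21 = 2.

2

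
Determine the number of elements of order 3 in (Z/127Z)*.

2

φ(127) = 127 − 1 = 126 = 2 · 3^2 · 7.
Since (Z/127Z)^× is cyclic of order 126, the number of elements of order d is φ(d) when d | 126 and 0 otherwise.
3 | 126, and φ(3) = 3 − 1 = 2.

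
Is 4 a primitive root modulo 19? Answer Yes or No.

φ(19) = 19 − 1 = 18 = 2 · 3^2.
An element g generates (Z/19Z)^× iff g^(18/q) ≢ 1 (mod 19) for each prime q ∈ {2, 3}.
4^9 ≡ 1 (mod 19)  [q = 2: ≡ 1 ✗]
4^6 ≡ 11 (mod 19)  [q = 3: ≢ 1 ✓]
4^9 ≡ 1 shows ord(4) | 9, strictly less than φ(19); not a primitive root.

No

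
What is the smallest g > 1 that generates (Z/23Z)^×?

5

φ(23) = 23 − 1 = 22 = 2 · 11.
Test candidates g = 2, 3, … against the prime factors q ∈ {2, 11} of φ(23): g is a generator iff g^(22/q) ≢ 1 for every such q.
g = 2: 2^11 ≡ 1 — hits 1, so not a primitive root.
g = 3: 3^11 ≡ 1 — hits 1, so not a primitive root.
g = 4: 4^11 ≡ 1 — hits 1, so not a primitive root.
g = 5: 5^11 ≡ 22; 5^2 ≡ 2 — none is 1, so 5 is a primitive root.
So 5 is the smallest generator of (Z/23Z)^×.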